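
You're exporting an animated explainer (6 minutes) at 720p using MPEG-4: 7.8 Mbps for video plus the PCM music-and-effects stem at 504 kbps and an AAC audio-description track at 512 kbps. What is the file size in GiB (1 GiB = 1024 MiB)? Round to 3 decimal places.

0.369 GiB

6 min = 360 s
Audio total: 504 + 512 = 1016 kbps = 1.016 Mbps.
Total bitrate: 7.8 + 1.016 = 8.816 Mbps.
Stream data: 8.816 Mbps × 360 s = 3173.8 Mb.
3,174 Mb = 396,720,000 bytes ÷ 1,073,741,824 = 0.3695 GiB.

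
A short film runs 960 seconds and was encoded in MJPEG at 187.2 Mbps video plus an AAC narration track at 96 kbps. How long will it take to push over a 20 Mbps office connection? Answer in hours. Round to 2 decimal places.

Audio: 96 kbps = 0.096 Mbps.
Total bitrate: 187.296 Mbps.
File: 187.296 Mbps × 960 s = 179804.2 Mb.
At 20 Mbps: 179804.2 / 20 = 8990.2 s ≈ 2.5 hours.

2.50 hours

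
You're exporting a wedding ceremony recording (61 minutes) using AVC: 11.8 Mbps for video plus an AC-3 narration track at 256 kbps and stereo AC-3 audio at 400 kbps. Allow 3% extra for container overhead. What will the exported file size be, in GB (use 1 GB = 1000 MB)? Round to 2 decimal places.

61 min = 3660 s
Audio total: 256 + 400 = 656 kbps = 0.656 Mbps.
Total bitrate: 11.8 + 0.656 = 12.456 Mbps.
Stream data: 12.456 Mbps × 3660 s = 45589.0 Mb.
With 3% container overhead: ×1.03.
46,957 Mb ÷ 8 = 5,870 MB → 5.870 GB.

5.87 GB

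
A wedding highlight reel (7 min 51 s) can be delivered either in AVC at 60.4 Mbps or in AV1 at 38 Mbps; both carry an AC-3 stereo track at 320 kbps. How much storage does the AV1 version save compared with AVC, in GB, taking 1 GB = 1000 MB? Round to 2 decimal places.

1.32 GB

7 min 51 s = 471 s
Audio: 320 kbps = 0.320 Mbps.
AVC: 60.720 Mbps × 471 s = 28599.1 Mb = 3.575 GB.
AV1: 38.320 Mbps × 471 s = 18048.7 Mb = 2.256 GB.
Saving: 3.575 − 2.256 = 1.319 GB.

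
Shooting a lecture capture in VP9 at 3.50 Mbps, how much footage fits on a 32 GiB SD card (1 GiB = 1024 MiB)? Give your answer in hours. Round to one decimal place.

Capacity: 32 GiB = 274,878 Mb.
Recording time: 274,878 / 3.500 = 78,537 s ≈ 21.8 hours.

21.8 hours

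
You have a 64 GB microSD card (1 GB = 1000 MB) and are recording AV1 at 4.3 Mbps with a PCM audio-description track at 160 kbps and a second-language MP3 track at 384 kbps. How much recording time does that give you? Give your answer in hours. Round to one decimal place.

29.4 hours

Audio total: 160 + 384 = 544 kbps = 0.544 Mbps.
Total bitrate: 4.3 + 0.544 = 4.844 Mbps.
Capacity: 64 GB = 512,000 Mb.
Recording time: 512,000 / 4.844 = 105,698 s ≈ 29.4 hours.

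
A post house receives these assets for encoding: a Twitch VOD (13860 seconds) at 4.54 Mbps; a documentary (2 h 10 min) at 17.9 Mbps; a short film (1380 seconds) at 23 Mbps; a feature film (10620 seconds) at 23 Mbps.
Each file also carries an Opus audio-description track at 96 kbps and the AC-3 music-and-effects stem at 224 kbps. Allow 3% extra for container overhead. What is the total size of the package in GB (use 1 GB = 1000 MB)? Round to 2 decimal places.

Audio total: 96 + 224 = 320 kbps = 0.320 Mbps.
Twitch VOD: 4.860 Mbps × 13860 s × 1.03 = 69380.4 Mb
documentary: 18.220 Mbps × 7800 s × 1.03 = 146379.5 Mb
short film: 23.320 Mbps × 1380 s × 1.03 = 33147.0 Mb
feature film: 23.320 Mbps × 10620 s × 1.03 = 255088.2 Mb
Total: 503995.1 Mb = 62999.4 MB.
= 63.00 GB.

63.00 GB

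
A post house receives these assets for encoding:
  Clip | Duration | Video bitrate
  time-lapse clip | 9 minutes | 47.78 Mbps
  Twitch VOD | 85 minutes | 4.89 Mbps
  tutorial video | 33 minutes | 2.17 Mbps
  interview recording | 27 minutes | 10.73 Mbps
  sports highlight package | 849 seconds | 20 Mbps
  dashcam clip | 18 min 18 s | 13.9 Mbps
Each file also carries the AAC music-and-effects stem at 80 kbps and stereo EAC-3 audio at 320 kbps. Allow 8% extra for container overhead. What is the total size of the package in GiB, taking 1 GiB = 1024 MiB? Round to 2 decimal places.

Audio total: 80 + 320 = 400 kbps = 0.400 Mbps.
time-lapse clip: 48.180 Mbps × 540 s × 1.08 = 28098.6 Mb
Twitch VOD: 5.290 Mbps × 5100 s × 1.08 = 29137.3 Mb
tutorial video: 2.570 Mbps × 1980 s × 1.08 = 5495.7 Mb
interview recording: 11.130 Mbps × 1620 s × 1.08 = 19473.0 Mb
sports highlight package: 20.400 Mbps × 849 s × 1.08 = 18705.2 Mb
dashcam clip: 14.300 Mbps × 1098 s × 1.08 = 16957.5 Mb
Total: 117867.3 Mb = 14733.4 MB.
= 13.72 GiB.

13.72 GiB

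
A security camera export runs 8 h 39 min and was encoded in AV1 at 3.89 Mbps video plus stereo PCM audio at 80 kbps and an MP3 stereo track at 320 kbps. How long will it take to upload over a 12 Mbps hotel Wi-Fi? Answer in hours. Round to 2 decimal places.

8 h 39 min = 519 min = 31140 s
Audio total: 80 + 320 = 400 kbps = 0.400 Mbps.
Total bitrate: 4.290 Mbps.
File: 4.290 Mbps × 31140 s = 133590.6 Mb.
At 12 Mbps: 133590.6 / 12 = 11132.5 s ≈ 3.09 hours.

3.09 hours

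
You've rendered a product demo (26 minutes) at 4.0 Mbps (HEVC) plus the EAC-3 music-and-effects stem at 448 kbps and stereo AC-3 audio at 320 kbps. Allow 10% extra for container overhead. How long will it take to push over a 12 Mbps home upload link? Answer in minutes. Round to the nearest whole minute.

11 minutes

26 min = 1560 s
Audio total: 448 + 320 = 768 kbps = 0.768 Mbps.
Total bitrate: 4.768 Mbps.
File: 4.768 Mbps × 1560 s = 7438.1 Mb.
With 10% container overhead: ×1.10. → 8181.9 Mb.
At 12 Mbps: 8181.9 / 12 = 681.8 s ≈ 11.4 minutes.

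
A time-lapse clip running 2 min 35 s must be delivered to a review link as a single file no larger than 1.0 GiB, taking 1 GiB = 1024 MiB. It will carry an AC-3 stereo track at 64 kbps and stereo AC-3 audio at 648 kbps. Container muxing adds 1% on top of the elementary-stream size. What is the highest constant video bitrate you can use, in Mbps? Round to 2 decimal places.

Budget: 1.0 GiB = 8589.9 Mb.
Stream payload after overhead: 8589.9 / 1.01 = 8504.9 Mb.
2 min 35 s = 155 s
Total bitrate budget: 8504.9 Mb / 155 s = 54.870 Mbps.
Audio total: 64 + 648 = 712 kbps = 0.712 Mbps.
Video: 54.870 − 0.712 = 54.158 Mbps.

54.16 Mbps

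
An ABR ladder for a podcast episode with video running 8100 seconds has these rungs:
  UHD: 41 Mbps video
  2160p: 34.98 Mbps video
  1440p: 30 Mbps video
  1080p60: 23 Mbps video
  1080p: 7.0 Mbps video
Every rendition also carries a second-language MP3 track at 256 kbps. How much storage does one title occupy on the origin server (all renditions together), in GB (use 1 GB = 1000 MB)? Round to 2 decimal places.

138.98 GB

Audio: 256 kbps = 0.256 Mbps.
Sum of rendition bitrates: (41+0.256) + (34.98+0.256) + (30+0.256) + (23+0.256) + (7.0+0.256) = 137.260 Mbps.
× 8100 s = 1,111,806 Mb = 138,976 MB = 139.0 GB.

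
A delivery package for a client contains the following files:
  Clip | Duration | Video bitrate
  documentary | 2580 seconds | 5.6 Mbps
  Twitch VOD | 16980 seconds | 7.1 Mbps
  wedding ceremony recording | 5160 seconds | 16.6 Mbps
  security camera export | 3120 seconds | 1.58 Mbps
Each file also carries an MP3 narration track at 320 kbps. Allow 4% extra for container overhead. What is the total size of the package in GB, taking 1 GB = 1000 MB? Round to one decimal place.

30.5 GB

Audio: 320 kbps = 0.320 Mbps.
documentary: 5.920 Mbps × 2580 s × 1.04 = 15884.5 Mb
Twitch VOD: 7.420 Mbps × 16980 s × 1.04 = 131031.3 Mb
wedding ceremony recording: 16.920 Mbps × 5160 s × 1.04 = 90799.5 Mb
security camera export: 1.900 Mbps × 3120 s × 1.04 = 6165.1 Mb
Total: 243880.4 Mb = 30485.1 MB.
= 30.49 GB.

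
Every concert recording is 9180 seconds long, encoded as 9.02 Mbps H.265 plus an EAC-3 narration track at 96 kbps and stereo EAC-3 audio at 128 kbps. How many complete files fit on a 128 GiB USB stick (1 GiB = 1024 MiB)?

12

Audio total: 96 + 128 = 224 kbps = 0.224 Mbps.
Total bitrate: 9.244 Mbps.
Per item: 9.244 Mbps × 9180 s = 84,860 Mb = 10,607 MB.
Capacity: 128 GiB = 1,099,512 Mb; 12.96 items → 12 complete.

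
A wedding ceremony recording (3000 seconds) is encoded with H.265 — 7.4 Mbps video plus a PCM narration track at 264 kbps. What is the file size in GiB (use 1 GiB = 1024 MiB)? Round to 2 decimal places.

2.68 GiB

Audio: 264 kbps = 0.264 Mbps.
Total bitrate: 7.4 + 0.264 = 7.664 Mbps.
Stream data: 7.664 Mbps × 3000 s = 22992.0 Mb.
22,992 Mb = 2,874,000,000 bytes ÷ 1,073,741,824 = 2.677 GiB.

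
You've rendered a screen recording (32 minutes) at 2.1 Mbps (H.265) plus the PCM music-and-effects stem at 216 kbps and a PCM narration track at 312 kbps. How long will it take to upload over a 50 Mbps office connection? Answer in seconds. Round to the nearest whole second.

32 min = 1920 s
Audio total: 216 + 312 = 528 kbps = 0.528 Mbps.
Total bitrate: 2.628 Mbps.
File: 2.628 Mbps × 1920 s = 5045.8 Mb.
At 50 Mbps: 5045.8 / 50 = 100.9 s ≈ 101 seconds.

101 seconds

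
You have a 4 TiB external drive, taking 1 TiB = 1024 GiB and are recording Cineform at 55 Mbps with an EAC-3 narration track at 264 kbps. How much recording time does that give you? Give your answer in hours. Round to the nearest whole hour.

177 hours

Audio: 264 kbps = 0.264 Mbps.
Total bitrate: 55 + 0.264 = 55.264 Mbps.
Capacity: 4 TiB = 35,184,372 Mb.
Recording time: 35,184,372 / 55.264 = 636,660 s ≈ 177 hours.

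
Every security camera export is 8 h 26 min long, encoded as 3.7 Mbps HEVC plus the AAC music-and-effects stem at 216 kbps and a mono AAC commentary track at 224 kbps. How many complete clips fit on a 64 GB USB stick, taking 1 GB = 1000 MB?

4

8 h 26 min = 506 min = 30360 s
Audio total: 216 + 224 = 440 kbps = 0.440 Mbps.
Total bitrate: 4.140 Mbps.
Per item: 4.140 Mbps × 30360 s = 125,690 Mb = 15,711 MB.
Capacity: 64 GB = 512,000 Mb; 4.07 items → 4 complete.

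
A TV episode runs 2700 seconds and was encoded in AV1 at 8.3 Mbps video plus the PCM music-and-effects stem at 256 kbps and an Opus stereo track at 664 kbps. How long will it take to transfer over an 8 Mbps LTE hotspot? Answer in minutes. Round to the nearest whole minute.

Audio total: 256 + 664 = 920 kbps = 0.920 Mbps.
Total bitrate: 9.220 Mbps.
File: 9.220 Mbps × 2700 s = 24894.0 Mb.
At 8 Mbps: 24894.0 / 8 = 3111.8 s ≈ 51.9 minutes.

52 minutes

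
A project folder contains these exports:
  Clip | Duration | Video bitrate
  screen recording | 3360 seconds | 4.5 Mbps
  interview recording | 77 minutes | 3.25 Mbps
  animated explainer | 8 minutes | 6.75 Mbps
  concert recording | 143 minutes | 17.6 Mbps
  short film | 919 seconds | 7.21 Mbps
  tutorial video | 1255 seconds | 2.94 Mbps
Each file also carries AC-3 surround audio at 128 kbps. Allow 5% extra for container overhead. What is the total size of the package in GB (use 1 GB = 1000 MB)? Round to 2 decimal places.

Audio: 128 kbps = 0.128 Mbps.
screen recording: 4.628 Mbps × 3360 s × 1.05 = 16327.6 Mb
interview recording: 3.378 Mbps × 4620 s × 1.05 = 16386.7 Mb
animated explainer: 6.878 Mbps × 480 s × 1.05 = 3466.5 Mb
concert recording: 17.728 Mbps × 8580 s × 1.05 = 159711.6 Mb
short film: 7.338 Mbps × 919 s × 1.05 = 7080.8 Mb
tutorial video: 3.068 Mbps × 1255 s × 1.05 = 4042.9 Mb
Total: 207016.0 Mb = 25877.0 MB.
= 25.88 GB.

25.88 GB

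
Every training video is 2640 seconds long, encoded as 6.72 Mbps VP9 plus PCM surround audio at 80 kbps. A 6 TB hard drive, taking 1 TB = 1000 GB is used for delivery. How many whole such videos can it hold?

Audio: 80 kbps = 0.080 Mbps.
Total bitrate: 6.800 Mbps.
Per item: 6.800 Mbps × 2640 s = 17,952 Mb = 2,244 MB.
Capacity: 6 TB = 48,000,000 Mb; 2673.80 items → 2673 complete.

2673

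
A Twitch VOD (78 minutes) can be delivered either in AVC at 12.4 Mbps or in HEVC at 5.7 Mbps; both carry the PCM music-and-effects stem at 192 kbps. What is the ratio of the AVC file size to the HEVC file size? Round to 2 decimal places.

2.14

78 min = 4680 s
Audio: 192 kbps = 0.192 Mbps.
AVC: 12.592 Mbps × 4680 s = 58930.6 Mb = 6.860 GiB.
HEVC: 5.892 Mbps × 4680 s = 27574.6 Mb = 3.210 GiB.
Ratio: 6.860 / 3.210 = 2.137.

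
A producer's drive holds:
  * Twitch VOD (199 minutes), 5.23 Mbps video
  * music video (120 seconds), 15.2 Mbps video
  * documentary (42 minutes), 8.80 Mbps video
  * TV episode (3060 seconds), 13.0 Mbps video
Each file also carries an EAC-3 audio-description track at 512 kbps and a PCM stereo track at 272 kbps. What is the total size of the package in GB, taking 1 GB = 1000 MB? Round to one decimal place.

Audio total: 512 + 272 = 784 kbps = 0.784 Mbps.
Twitch VOD: 6.014 Mbps × 11940 s = 71807.2 Mb
music video: 15.984 Mbps × 120 s = 1918.1 Mb
documentary: 9.584 Mbps × 2520 s = 24151.7 Mb
TV episode: 13.784 Mbps × 3060 s = 42179.0 Mb
Total: 140056.0 Mb = 17507.0 MB.
= 17.51 GB.

17.5 GB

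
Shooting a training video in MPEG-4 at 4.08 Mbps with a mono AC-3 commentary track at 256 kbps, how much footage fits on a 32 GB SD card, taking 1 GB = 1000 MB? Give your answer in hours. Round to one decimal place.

16.4 hours

Audio: 256 kbps = 0.256 Mbps.
Total bitrate: 4.08 + 0.256 = 4.336 Mbps.
Capacity: 32 GB = 256,000 Mb.
Recording time: 256,000 / 4.336 = 59,041 s ≈ 16.4 hours.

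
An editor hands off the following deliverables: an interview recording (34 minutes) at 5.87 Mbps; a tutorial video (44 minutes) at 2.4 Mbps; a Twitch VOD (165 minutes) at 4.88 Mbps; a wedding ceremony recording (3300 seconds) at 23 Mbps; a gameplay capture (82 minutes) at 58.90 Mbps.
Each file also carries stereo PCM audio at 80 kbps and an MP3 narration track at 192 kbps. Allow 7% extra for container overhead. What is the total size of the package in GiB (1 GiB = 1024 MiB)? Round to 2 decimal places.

54.62 GiB

Audio total: 80 + 192 = 272 kbps = 0.272 Mbps.
interview recording: 6.142 Mbps × 2040 s × 1.07 = 13406.8 Mb
tutorial video: 2.672 Mbps × 2640 s × 1.07 = 7547.9 Mb
Twitch VOD: 5.152 Mbps × 9900 s × 1.07 = 54575.1 Mb
wedding ceremony recording: 23.272 Mbps × 3300 s × 1.07 = 82173.4 Mb
gameplay capture: 59.172 Mbps × 4920 s × 1.07 = 311505.1 Mb
Total: 469208.3 Mb = 58651.0 MB.
= 54.62 GiB.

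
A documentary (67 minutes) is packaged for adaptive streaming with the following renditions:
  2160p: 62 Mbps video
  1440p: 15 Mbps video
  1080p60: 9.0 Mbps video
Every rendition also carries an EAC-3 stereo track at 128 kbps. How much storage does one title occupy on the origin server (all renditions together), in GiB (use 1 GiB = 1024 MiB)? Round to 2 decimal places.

40.43 GiB

67 min = 4020 s
Audio: 128 kbps = 0.128 Mbps.
Sum of rendition bitrates: (62+0.128) + (15+0.128) + (9.0+0.128) = 86.384 Mbps.
× 4020 s = 347,264 Mb = 43,408 MB = 40.43 GiB.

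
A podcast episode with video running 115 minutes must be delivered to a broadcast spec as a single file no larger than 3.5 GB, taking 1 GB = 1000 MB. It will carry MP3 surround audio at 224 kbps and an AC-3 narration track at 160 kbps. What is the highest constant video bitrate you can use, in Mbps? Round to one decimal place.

3.7 Mbps

Budget: 3.5 GB = 28000.0 Mb.
115 min = 6900 s
Total bitrate budget: 28000.0 Mb / 6900 s = 4.058 Mbps.
Audio total: 224 + 160 = 384 kbps = 0.384 Mbps.
Video: 4.058 − 0.384 = 3.674 Mbps.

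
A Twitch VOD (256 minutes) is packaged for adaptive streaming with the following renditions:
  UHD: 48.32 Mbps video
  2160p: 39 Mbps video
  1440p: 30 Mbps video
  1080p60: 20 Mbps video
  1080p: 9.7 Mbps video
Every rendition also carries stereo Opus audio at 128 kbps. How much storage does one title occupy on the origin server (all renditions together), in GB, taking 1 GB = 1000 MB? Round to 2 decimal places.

283.51 GB

256 min = 15360 s
Audio: 128 kbps = 0.128 Mbps.
Sum of rendition bitrates: (48.32+0.128) + (39+0.128) + (30+0.128) + (20+0.128) + (9.7+0.128) = 147.660 Mbps.
× 15360 s = 2,268,058 Mb = 283,507 MB = 283.5 GB.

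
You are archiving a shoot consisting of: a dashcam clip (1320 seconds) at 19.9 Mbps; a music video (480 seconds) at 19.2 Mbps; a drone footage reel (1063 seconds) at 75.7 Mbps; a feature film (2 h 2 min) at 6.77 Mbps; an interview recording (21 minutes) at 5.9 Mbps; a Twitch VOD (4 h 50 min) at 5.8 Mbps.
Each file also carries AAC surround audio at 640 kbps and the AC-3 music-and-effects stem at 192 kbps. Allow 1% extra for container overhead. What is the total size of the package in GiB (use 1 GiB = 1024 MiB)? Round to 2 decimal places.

Audio total: 640 + 192 = 832 kbps = 0.832 Mbps.
dashcam clip: 20.732 Mbps × 1320 s × 1.01 = 27639.9 Mb
music video: 20.032 Mbps × 480 s × 1.01 = 9711.5 Mb
drone footage reel: 76.532 Mbps × 1063 s × 1.01 = 82167.1 Mb
feature film: 7.602 Mbps × 7320 s × 1.01 = 56203.1 Mb
interview recording: 6.732 Mbps × 1260 s × 1.01 = 8567.1 Mb
Twitch VOD: 6.632 Mbps × 17400 s × 1.01 = 116550.8 Mb
Total: 300839.5 Mb = 37604.9 MB.
= 35.02 GiB.

35.02 GiB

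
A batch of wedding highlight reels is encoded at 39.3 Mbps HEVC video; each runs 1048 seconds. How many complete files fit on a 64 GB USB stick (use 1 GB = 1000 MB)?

12

Per item: 39.300 Mbps × 1048 s = 41,186 Mb = 5,148 MB.
Capacity: 64 GB = 512,000 Mb; 12.43 items → 12 complete.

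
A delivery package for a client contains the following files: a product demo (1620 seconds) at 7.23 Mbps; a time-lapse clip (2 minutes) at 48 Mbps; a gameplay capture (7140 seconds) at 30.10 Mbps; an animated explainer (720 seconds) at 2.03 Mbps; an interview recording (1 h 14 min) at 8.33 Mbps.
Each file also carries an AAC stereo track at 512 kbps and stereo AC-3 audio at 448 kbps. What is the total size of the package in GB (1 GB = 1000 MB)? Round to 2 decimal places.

35.54 GB

Audio total: 512 + 448 = 960 kbps = 0.960 Mbps.
product demo: 8.190 Mbps × 1620 s = 13267.8 Mb
time-lapse clip: 48.960 Mbps × 120 s = 5875.2 Mb
gameplay capture: 31.060 Mbps × 7140 s = 221768.4 Mb
animated explainer: 2.990 Mbps × 720 s = 2152.8 Mb
interview recording: 9.290 Mbps × 4440 s = 41247.6 Mb
Total: 284311.8 Mb = 35539.0 MB.
= 35.54 GB.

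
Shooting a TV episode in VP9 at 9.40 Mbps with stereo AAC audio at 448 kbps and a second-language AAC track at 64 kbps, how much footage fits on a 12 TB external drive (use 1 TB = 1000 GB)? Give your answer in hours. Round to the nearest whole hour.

Audio total: 448 + 64 = 512 kbps = 0.512 Mbps.
Total bitrate: 9.40 + 0.512 = 9.912 Mbps.
Capacity: 12 TB = 96,000,000 Mb.
Recording time: 96,000,000 / 9.912 = 9,685,230 s ≈ 2,690 hours.

2690 hours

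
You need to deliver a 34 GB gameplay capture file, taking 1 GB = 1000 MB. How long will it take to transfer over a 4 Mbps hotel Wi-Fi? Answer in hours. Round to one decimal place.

File: 34 GB = 272000.0 Mb.
At 4 Mbps: 272000.0 / 4 = 68000.0 s ≈ 18.9 hours.

18.9 hours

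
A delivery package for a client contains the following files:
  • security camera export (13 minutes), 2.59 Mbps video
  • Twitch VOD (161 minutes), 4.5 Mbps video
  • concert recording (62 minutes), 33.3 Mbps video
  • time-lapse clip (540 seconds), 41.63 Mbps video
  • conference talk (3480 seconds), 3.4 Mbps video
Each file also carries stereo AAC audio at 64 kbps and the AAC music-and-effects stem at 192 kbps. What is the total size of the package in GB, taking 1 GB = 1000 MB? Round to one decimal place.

26.0 GB

Audio total: 64 + 192 = 256 kbps = 0.256 Mbps.
security camera export: 2.846 Mbps × 780 s = 2219.9 Mb
Twitch VOD: 4.756 Mbps × 9660 s = 45943.0 Mb
concert recording: 33.556 Mbps × 3720 s = 124828.3 Mb
time-lapse clip: 41.886 Mbps × 540 s = 22618.4 Mb
conference talk: 3.656 Mbps × 3480 s = 12722.9 Mb
Total: 208332.5 Mb = 26041.6 MB.
= 26.04 GB.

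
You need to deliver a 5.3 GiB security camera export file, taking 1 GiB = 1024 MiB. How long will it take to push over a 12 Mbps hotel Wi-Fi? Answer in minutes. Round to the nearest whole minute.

63 minutes

File: 5.3 GiB = 45526.7 Mb.
At 12 Mbps: 45526.7 / 12 = 3793.9 s ≈ 63.2 minutes.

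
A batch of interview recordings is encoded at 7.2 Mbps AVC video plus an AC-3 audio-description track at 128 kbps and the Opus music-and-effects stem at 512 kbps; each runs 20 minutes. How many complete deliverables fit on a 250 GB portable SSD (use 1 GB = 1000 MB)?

20 min = 1200 s
Audio total: 128 + 512 = 640 kbps = 0.640 Mbps.
Total bitrate: 7.840 Mbps.
Per item: 7.840 Mbps × 1200 s = 9,408 Mb = 1,176 MB.
Capacity: 250 GB = 2,000,000 Mb; 212.59 items → 212 complete.

212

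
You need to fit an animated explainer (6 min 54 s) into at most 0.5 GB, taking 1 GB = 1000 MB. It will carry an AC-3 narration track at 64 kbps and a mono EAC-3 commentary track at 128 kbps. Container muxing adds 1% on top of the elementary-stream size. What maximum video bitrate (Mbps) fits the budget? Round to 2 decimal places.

9.37 Mbps

Budget: 0.5 GB = 4000.0 Mb.
Stream payload after overhead: 4000.0 / 1.01 = 3960.4 Mb.
6 min 54 s = 414 s
Total bitrate budget: 3960.4 Mb / 414 s = 9.566 Mbps.
Audio total: 64 + 128 = 192 kbps = 0.192 Mbps.
Video: 9.566 − 0.192 = 9.374 Mbps.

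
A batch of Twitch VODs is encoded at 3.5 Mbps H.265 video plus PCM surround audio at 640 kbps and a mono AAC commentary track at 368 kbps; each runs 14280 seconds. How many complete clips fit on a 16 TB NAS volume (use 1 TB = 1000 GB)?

1988

Audio total: 640 + 368 = 1008 kbps = 1.008 Mbps.
Total bitrate: 4.508 Mbps.
Per item: 4.508 Mbps × 14280 s = 64,374 Mb = 8,047 MB.
Capacity: 16 TB = 128,000,000 Mb; 1988.37 items → 1988 complete.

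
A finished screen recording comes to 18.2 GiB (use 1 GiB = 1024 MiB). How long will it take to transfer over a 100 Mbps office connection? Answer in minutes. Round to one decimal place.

26.1 minutes

File: 18.2 GiB = 156336.8 Mb.
At 100 Mbps: 156336.8 / 100 = 1563.4 s ≈ 26.1 minutes.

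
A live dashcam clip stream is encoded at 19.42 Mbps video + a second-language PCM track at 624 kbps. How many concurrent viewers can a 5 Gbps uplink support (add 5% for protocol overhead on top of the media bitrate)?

237

Audio: 624 kbps = 0.624 Mbps.
Per-viewer media rate: 20.044 Mbps.
On the wire with 5% overhead: 21.046 Mbps.
5 Gbps = 5,000 Mbps; 5,000 / 21.046 = 237.57 → 237 viewers.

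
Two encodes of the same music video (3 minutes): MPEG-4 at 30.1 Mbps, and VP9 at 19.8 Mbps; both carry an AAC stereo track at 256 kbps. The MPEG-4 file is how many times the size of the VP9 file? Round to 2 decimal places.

3 min = 180 s
Audio: 256 kbps = 0.256 Mbps.
MPEG-4: 30.356 Mbps × 180 s = 5464.1 Mb = 0.636 GiB.
VP9: 20.056 Mbps × 180 s = 3610.1 Mb = 0.420 GiB.
Ratio: 0.636 / 0.420 = 1.514.

1.51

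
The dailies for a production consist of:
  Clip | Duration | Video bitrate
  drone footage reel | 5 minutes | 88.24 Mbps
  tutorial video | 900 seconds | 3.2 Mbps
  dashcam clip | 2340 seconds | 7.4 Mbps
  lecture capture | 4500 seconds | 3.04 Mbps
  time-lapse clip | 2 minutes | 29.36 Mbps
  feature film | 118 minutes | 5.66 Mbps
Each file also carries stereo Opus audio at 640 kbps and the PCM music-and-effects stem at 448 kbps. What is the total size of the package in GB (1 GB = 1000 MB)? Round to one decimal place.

15.1 GB

Audio total: 640 + 448 = 1088 kbps = 1.088 Mbps.
drone footage reel: 89.328 Mbps × 300 s = 26798.4 Mb
tutorial video: 4.288 Mbps × 900 s = 3859.2 Mb
dashcam clip: 8.488 Mbps × 2340 s = 19861.9 Mb
lecture capture: 4.128 Mbps × 4500 s = 18576.0 Mb
time-lapse clip: 30.448 Mbps × 120 s = 3653.8 Mb
feature film: 6.748 Mbps × 7080 s = 47775.8 Mb
Total: 120525.1 Mb = 15065.6 MB.
= 15.07 GB.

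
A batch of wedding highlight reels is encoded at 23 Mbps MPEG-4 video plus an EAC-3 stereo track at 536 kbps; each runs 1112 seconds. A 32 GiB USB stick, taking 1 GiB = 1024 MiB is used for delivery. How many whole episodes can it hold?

10

Audio: 536 kbps = 0.536 Mbps.
Total bitrate: 23.536 Mbps.
Per item: 23.536 Mbps × 1112 s = 26,172 Mb = 3,272 MB.
Capacity: 32 GiB = 274,878 Mb; 10.50 items → 10 complete.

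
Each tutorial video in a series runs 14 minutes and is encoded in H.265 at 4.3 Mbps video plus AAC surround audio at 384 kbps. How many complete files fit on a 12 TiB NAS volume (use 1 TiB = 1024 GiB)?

26827

14 min = 840 s
Audio: 384 kbps = 0.384 Mbps.
Total bitrate: 4.684 Mbps.
Per item: 4.684 Mbps × 840 s = 3,935 Mb = 491.8 MB.
Capacity: 12 TiB = 105,553,116 Mb; 26827.17 items → 26827 complete.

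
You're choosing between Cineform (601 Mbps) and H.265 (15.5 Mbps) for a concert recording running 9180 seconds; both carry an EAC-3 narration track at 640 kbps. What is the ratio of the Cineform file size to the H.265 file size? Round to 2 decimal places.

37.28

Audio: 640 kbps = 0.640 Mbps.
Cineform: 601.640 Mbps × 9180 s = 5523055.2 Mb = 690.382 GB.
H.265: 16.140 Mbps × 9180 s = 148165.2 Mb = 18.521 GB.
Ratio: 690.382 / 18.521 = 37.276.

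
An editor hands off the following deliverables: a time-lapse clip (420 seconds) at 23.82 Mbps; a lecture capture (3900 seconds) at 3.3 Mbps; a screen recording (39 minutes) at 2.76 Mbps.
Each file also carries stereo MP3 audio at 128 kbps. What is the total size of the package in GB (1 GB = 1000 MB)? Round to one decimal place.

3.8 GB

Audio: 128 kbps = 0.128 Mbps.
time-lapse clip: 23.948 Mbps × 420 s = 10058.2 Mb
lecture capture: 3.428 Mbps × 3900 s = 13369.2 Mb
screen recording: 2.888 Mbps × 2340 s = 6757.9 Mb
Total: 30185.3 Mb = 3773.2 MB.
= 3.773 GB.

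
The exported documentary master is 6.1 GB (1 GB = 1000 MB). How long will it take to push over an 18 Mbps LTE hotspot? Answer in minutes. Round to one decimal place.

45.2 minutes

File: 6.1 GB = 48800.0 Mb.
At 18 Mbps: 48800.0 / 18 = 2711.1 s ≈ 45.2 minutes.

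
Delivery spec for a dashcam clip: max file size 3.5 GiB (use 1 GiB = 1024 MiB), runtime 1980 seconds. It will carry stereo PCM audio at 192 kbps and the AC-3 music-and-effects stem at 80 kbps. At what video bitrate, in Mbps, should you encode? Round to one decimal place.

14.9 Mbps

Budget: 3.5 GiB = 30064.8 Mb.
Total bitrate budget: 30064.8 Mb / 1980 s = 15.184 Mbps.
Audio total: 192 + 80 = 272 kbps = 0.272 Mbps.
Video: 15.184 − 0.272 = 14.912 Mbps.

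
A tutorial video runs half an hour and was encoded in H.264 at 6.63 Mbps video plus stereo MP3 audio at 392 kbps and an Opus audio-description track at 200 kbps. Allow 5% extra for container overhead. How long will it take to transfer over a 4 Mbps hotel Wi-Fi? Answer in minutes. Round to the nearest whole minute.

57 minutes

30 min = 1800 s
Audio total: 392 + 200 = 592 kbps = 0.592 Mbps.
Total bitrate: 7.222 Mbps.
File: 7.222 Mbps × 1800 s = 12999.6 Mb.
With 5% container overhead: ×1.05. → 13649.6 Mb.
At 4 Mbps: 13649.6 / 4 = 3412.4 s ≈ 56.9 minutes.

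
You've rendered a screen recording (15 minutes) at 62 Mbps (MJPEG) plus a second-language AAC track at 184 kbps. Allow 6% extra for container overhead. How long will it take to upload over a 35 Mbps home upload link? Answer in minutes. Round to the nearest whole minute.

15 min = 900 s
Audio: 184 kbps = 0.184 Mbps.
Total bitrate: 62.184 Mbps.
File: 62.184 Mbps × 900 s = 55965.6 Mb.
With 6% container overhead: ×1.06. → 59323.5 Mb.
At 35 Mbps: 59323.5 / 35 = 1695.0 s ≈ 28.2 minutes.

28 minutes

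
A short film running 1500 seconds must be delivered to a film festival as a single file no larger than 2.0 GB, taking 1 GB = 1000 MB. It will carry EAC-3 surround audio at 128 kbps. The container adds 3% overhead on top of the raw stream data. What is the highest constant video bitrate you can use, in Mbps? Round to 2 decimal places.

10.23 Mbps

Budget: 2.0 GB = 16000.0 Mb.
Stream payload after overhead: 16000.0 / 1.03 = 15534.0 Mb.
Total bitrate budget: 15534.0 Mb / 1500 s = 10.356 Mbps.
Audio: 128 kbps = 0.128 Mbps.
Video: 10.356 − 0.128 = 10.228 Mbps.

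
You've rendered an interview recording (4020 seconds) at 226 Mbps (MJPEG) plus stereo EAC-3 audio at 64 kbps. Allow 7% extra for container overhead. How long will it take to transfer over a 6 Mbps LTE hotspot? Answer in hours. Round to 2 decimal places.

45.02 hours

Audio: 64 kbps = 0.064 Mbps.
Total bitrate: 226.064 Mbps.
File: 226.064 Mbps × 4020 s = 908777.3 Mb.
With 7% container overhead: ×1.07. → 972391.7 Mb.
At 6 Mbps: 972391.7 / 6 = 162065.3 s ≈ 45 hours.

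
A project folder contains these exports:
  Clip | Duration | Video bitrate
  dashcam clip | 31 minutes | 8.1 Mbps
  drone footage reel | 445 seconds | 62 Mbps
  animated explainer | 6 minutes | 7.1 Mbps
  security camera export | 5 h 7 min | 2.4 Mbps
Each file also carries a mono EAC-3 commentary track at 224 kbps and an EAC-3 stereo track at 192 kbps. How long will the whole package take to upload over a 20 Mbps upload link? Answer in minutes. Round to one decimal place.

81.8 minutes

Audio total: 224 + 192 = 416 kbps = 0.416 Mbps.
dashcam clip: 8.516 Mbps × 1860 s = 15839.8 Mb
drone footage reel: 62.416 Mbps × 445 s = 27775.1 Mb
animated explainer: 7.516 Mbps × 360 s = 2705.8 Mb
security camera export: 2.816 Mbps × 18420 s = 51870.7 Mb
Total: 98191.4 Mb = 12273.9 MB.
At 20 Mbps: 98191.4 / 20 = 4910 s ≈ 81.8 minutes.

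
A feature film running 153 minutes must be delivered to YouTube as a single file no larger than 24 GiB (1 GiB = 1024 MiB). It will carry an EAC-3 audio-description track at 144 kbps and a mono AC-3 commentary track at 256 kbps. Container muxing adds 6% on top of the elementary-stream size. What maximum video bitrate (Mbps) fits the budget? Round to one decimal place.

20.8 Mbps

Budget: 24 GiB = 206158.4 Mb.
Stream payload after overhead: 206158.4 / 1.06 = 194489.1 Mb.
153 min = 9180 s
Total bitrate budget: 194489.1 Mb / 9180 s = 21.186 Mbps.
Audio total: 144 + 256 = 400 kbps = 0.400 Mbps.
Video: 21.186 − 0.400 = 20.786 Mbps.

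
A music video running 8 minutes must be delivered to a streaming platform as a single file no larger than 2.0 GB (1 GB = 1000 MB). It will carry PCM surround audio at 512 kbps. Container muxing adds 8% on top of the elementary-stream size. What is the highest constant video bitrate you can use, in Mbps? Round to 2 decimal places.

Budget: 2.0 GB = 16000.0 Mb.
Stream payload after overhead: 16000.0 / 1.08 = 14814.8 Mb.
8 min = 480 s
Total bitrate budget: 14814.8 Mb / 480 s = 30.864 Mbps.
Audio: 512 kbps = 0.512 Mbps.
Video: 30.864 − 0.512 = 30.352 Mbps.

30.35 Mbps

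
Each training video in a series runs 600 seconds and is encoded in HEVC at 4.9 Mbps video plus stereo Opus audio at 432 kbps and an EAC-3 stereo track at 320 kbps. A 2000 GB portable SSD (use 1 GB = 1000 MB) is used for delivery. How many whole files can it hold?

Audio total: 432 + 320 = 752 kbps = 0.752 Mbps.
Total bitrate: 5.652 Mbps.
Per item: 5.652 Mbps × 600 s = 3,391 Mb = 423.9 MB.
Capacity: 2000 GB = 16,000,000 Mb; 4718.09 items → 4718 complete.

4718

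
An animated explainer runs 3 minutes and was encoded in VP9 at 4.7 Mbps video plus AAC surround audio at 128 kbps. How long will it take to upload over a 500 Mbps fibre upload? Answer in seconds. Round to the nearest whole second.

2 seconds

3 min = 180 s
Audio: 128 kbps = 0.128 Mbps.
Total bitrate: 4.828 Mbps.
File: 4.828 Mbps × 180 s = 869.0 Mb.
At 500 Mbps: 869.0 / 500 = 1.7 s ≈ 1.74 seconds.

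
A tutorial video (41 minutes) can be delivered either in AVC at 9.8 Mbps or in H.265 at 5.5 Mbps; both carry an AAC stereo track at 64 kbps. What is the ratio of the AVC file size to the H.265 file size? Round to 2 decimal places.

41 min = 2460 s
Audio: 64 kbps = 0.064 Mbps.
AVC: 9.864 Mbps × 2460 s = 24265.4 Mb = 3.033 GB.
H.265: 5.564 Mbps × 2460 s = 13687.4 Mb = 1.711 GB.
Ratio: 3.033 / 1.711 = 1.773.

1.77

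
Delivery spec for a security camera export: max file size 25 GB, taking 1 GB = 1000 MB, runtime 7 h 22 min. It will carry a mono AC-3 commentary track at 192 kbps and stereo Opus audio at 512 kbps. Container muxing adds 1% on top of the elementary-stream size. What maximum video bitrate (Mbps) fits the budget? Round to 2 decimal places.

Budget: 25 GB = 200000.0 Mb.
Stream payload after overhead: 200000.0 / 1.01 = 198019.8 Mb.
7 h 22 min = 442 min = 26520 s
Total bitrate budget: 198019.8 Mb / 26520 s = 7.467 Mbps.
Audio total: 192 + 512 = 704 kbps = 0.704 Mbps.
Video: 7.467 − 0.704 = 6.763 Mbps.

6.76 Mbps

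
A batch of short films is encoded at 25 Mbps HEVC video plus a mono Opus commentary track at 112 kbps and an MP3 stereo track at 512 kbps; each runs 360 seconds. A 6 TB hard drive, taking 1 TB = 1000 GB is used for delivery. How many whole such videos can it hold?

5203

Audio total: 112 + 512 = 624 kbps = 0.624 Mbps.
Total bitrate: 25.624 Mbps.
Per item: 25.624 Mbps × 360 s = 9,225 Mb = 1,153 MB.
Capacity: 6 TB = 48,000,000 Mb; 5203.46 items → 5203 complete.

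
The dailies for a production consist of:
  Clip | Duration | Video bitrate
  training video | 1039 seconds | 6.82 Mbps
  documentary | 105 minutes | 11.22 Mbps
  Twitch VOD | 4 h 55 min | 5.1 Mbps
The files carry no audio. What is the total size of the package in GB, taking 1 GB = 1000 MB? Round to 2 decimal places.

training video: 6.820 Mbps × 1039 s = 7086.0 Mb
documentary: 11.220 Mbps × 6300 s = 70686.0 Mb
Twitch VOD: 5.100 Mbps × 17700 s = 90270.0 Mb
Total: 168042.0 Mb = 21005.2 MB.
= 21.01 GB.

21.01 GB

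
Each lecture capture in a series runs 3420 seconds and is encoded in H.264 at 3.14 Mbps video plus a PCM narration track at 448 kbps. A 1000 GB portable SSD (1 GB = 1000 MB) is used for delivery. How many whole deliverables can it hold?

Audio: 448 kbps = 0.448 Mbps.
Total bitrate: 3.588 Mbps.
Per item: 3.588 Mbps × 3420 s = 12,271 Mb = 1,534 MB.
Capacity: 1000 GB = 8,000,000 Mb; 651.95 items → 651 complete.

651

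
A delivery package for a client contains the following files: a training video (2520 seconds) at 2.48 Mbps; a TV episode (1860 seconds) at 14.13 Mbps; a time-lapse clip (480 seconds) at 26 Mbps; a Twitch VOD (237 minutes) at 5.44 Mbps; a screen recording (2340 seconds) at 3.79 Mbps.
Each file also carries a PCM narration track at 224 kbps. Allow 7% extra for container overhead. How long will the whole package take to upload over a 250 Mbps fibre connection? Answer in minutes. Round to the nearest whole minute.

10 minutes

Audio: 224 kbps = 0.224 Mbps.
training video: 2.704 Mbps × 2520 s × 1.07 = 7291.1 Mb
TV episode: 14.354 Mbps × 1860 s × 1.07 = 28567.3 Mb
time-lapse clip: 26.224 Mbps × 480 s × 1.07 = 13468.6 Mb
Twitch VOD: 5.664 Mbps × 14220 s × 1.07 = 86180.0 Mb
screen recording: 4.014 Mbps × 2340 s × 1.07 = 10050.3 Mb
Total: 145557.3 Mb = 18194.7 MB.
At 250 Mbps: 145557.3 / 250 = 582 s ≈ 9.7 minutes.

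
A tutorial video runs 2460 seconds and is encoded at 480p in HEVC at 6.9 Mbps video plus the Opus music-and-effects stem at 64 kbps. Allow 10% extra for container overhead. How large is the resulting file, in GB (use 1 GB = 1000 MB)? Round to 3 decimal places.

Audio: 64 kbps = 0.064 Mbps.
Total bitrate: 6.9 + 0.064 = 6.964 Mbps.
Stream data: 6.964 Mbps × 2460 s = 17131.4 Mb.
With 10% container overhead: ×1.10.
18,845 Mb ÷ 8 = 2,356 MB → 2.356 GB.

2.356 GB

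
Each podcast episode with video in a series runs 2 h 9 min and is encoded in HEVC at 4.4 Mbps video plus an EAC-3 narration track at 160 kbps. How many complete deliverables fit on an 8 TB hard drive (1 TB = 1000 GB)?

2 h 9 min = 129 min = 7740 s
Audio: 160 kbps = 0.160 Mbps.
Total bitrate: 4.560 Mbps.
Per item: 4.560 Mbps × 7740 s = 35,294 Mb = 4,412 MB.
Capacity: 8 TB = 64,000,000 Mb; 1813.32 items → 1813 complete.

1813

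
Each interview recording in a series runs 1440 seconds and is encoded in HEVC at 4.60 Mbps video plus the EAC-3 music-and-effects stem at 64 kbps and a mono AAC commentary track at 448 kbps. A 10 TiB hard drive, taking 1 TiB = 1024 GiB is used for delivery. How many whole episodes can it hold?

11949

Audio total: 64 + 448 = 512 kbps = 0.512 Mbps.
Total bitrate: 5.112 Mbps.
Per item: 5.112 Mbps × 1440 s = 7,361 Mb = 920.2 MB.
Capacity: 10 TiB = 87,960,930 Mb; 11949.14 items → 11949 complete.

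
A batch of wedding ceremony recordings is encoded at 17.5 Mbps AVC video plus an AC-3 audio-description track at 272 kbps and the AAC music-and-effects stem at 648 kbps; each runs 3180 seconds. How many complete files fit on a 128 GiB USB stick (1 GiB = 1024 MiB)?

Audio total: 272 + 648 = 920 kbps = 0.920 Mbps.
Total bitrate: 18.420 Mbps.
Per item: 18.420 Mbps × 3180 s = 58,576 Mb = 7,322 MB.
Capacity: 128 GiB = 1,099,512 Mb; 18.77 items → 18 complete.

18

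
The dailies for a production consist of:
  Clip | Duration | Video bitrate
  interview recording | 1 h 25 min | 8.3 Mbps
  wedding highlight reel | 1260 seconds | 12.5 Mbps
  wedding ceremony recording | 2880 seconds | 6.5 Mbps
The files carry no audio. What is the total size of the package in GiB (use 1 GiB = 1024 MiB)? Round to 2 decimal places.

interview recording: 8.300 Mbps × 5100 s = 42330.0 Mb
wedding highlight reel: 12.500 Mbps × 1260 s = 15750.0 Mb
wedding ceremony recording: 6.500 Mbps × 2880 s = 18720.0 Mb
Total: 76800.0 Mb = 9600.0 MB.
= 8.941 GiB.

8.94 GiB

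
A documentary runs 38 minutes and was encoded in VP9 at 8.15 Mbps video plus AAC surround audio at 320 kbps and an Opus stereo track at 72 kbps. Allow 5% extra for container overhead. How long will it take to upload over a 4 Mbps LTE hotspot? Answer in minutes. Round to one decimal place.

85.2 minutes

38 min = 2280 s
Audio total: 320 + 72 = 392 kbps = 0.392 Mbps.
Total bitrate: 8.542 Mbps.
File: 8.542 Mbps × 2280 s = 19475.8 Mb.
With 5% container overhead: ×1.05. → 20449.5 Mb.
At 4 Mbps: 20449.5 / 4 = 5112.4 s ≈ 85.2 minutes.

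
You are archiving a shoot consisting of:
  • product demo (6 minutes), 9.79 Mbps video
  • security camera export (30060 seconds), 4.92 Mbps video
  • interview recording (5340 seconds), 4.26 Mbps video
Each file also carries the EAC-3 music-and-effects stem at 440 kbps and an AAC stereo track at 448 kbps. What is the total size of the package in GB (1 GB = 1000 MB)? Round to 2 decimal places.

Audio total: 440 + 448 = 888 kbps = 0.888 Mbps.
product demo: 10.678 Mbps × 360 s = 3844.1 Mb
security camera export: 5.808 Mbps × 30060 s = 174588.5 Mb
interview recording: 5.148 Mbps × 5340 s = 27490.3 Mb
Total: 205922.9 Mb = 25740.4 MB.
= 25.74 GB.

25.74 GB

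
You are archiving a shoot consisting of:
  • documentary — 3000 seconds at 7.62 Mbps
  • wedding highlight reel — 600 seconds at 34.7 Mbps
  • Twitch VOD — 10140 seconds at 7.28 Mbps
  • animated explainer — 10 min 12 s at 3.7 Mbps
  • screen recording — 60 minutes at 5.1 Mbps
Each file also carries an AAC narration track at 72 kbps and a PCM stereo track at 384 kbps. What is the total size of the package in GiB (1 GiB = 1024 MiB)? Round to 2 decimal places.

17.03 GiB

Audio total: 72 + 384 = 456 kbps = 0.456 Mbps.
documentary: 8.076 Mbps × 3000 s = 24228.0 Mb
wedding highlight reel: 35.156 Mbps × 600 s = 21093.6 Mb
Twitch VOD: 7.736 Mbps × 10140 s = 78443.0 Mb
animated explainer: 4.156 Mbps × 612 s = 2543.5 Mb
screen recording: 5.556 Mbps × 3600 s = 20001.6 Mb
Total: 146309.7 Mb = 18288.7 MB.
= 17.03 GiB.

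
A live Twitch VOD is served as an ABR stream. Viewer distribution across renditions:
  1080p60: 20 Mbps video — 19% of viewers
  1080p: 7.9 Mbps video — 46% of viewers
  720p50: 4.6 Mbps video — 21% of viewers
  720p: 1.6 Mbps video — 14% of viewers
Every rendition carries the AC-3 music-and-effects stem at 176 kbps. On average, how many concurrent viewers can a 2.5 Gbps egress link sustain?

284

Audio: 176 kbps = 0.176 Mbps.
Average per-viewer bitrate: 0.19×20.176 + 0.46×8.076 + 0.21×4.776 + 0.14×1.776 = 8.800 Mbps.
2.5 Gbps = 2,500 Mbps; 2,500 / 8.800 = 284.09 → 284.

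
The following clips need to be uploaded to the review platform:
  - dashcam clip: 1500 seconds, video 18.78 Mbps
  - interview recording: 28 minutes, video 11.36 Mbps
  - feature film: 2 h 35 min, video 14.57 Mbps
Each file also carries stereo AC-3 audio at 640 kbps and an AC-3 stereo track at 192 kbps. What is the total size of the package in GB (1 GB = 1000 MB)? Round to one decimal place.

24.1 GB

Audio total: 640 + 192 = 832 kbps = 0.832 Mbps.
dashcam clip: 19.612 Mbps × 1500 s = 29418.0 Mb
interview recording: 12.192 Mbps × 1680 s = 20482.6 Mb
feature film: 15.402 Mbps × 9300 s = 143238.6 Mb
Total: 193139.2 Mb = 24142.4 MB.
= 24.14 GB.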